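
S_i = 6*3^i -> [6, 18, 54, 162, 486]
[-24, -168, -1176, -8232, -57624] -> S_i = -24*7^i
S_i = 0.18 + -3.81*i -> [0.18, -3.63, -7.44, -11.25, -15.06]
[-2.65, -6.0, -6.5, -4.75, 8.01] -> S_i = Random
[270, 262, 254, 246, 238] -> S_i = 270 + -8*i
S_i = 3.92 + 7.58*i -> [3.92, 11.5, 19.08, 26.66, 34.24]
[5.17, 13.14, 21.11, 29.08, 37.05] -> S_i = 5.17 + 7.97*i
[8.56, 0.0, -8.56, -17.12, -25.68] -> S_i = 8.56 + -8.56*i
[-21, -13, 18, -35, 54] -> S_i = Random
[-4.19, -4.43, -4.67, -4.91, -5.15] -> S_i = -4.19 + -0.24*i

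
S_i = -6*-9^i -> [-6, 54, -486, 4374, -39366]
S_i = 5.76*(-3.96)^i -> [5.76, -22.81, 90.33, -357.69, 1416.46]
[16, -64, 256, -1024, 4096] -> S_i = 16*-4^i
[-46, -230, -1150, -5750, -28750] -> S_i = -46*5^i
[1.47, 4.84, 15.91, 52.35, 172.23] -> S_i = 1.47*3.29^i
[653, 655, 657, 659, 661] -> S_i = 653 + 2*i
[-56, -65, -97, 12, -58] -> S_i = Random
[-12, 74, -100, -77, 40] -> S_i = Random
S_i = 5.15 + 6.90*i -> [5.15, 12.05, 18.95, 25.85, 32.75]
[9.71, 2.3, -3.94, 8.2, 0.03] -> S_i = Random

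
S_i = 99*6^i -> [99, 594, 3564, 21384, 128304]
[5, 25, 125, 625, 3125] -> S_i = 5*5^i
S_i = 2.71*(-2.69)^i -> [2.71, -7.29, 19.61, -52.75, 141.9]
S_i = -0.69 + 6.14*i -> [-0.69, 5.45, 11.59, 17.73, 23.87]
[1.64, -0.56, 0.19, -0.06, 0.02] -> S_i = 1.64*(-0.34)^i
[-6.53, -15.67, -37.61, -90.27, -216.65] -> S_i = -6.53*2.40^i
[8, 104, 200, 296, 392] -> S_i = 8 + 96*i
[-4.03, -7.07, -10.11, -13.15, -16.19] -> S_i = -4.03 + -3.04*i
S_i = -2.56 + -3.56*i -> [-2.56, -6.12, -9.68, -13.24, -16.8]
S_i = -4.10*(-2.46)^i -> [-4.1, 10.09, -24.81, 61.04, -150.15]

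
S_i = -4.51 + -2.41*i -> [-4.51, -6.92, -9.33, -11.74, -14.15]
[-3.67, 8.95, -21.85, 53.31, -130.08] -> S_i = -3.67*(-2.44)^i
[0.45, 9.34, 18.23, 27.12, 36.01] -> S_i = 0.45 + 8.89*i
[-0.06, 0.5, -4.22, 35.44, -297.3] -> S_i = -0.06*(-8.39)^i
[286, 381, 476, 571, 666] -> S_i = 286 + 95*i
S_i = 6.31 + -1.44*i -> [6.31, 4.87, 3.43, 1.99, 0.55]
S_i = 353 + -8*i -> [353, 345, 337, 329, 321]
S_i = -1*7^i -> [-1, -7, -49, -343, -2401]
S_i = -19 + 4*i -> [-19, -15, -11, -7, -3]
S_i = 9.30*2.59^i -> [9.3, 24.09, 62.39, 161.58, 418.49]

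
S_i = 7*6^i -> [7, 42, 252, 1512, 9072]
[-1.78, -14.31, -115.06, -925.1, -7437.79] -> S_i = -1.78*8.04^i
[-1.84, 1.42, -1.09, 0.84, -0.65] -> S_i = -1.84*(-0.77)^i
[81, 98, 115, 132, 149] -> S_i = 81 + 17*i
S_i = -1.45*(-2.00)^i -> [-1.45, 2.9, -5.8, 11.6, -23.2]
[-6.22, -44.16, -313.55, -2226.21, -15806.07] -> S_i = -6.22*7.10^i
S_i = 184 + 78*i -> [184, 262, 340, 418, 496]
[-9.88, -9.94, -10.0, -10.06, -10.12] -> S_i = -9.88 + -0.06*i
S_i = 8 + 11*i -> [8, 19, 30, 41, 52]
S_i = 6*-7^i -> [6, -42, 294, -2058, 14406]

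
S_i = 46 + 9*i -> [46, 55, 64, 73, 82]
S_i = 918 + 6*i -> [918, 924, 930, 936, 942]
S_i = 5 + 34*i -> [5, 39, 73, 107, 141]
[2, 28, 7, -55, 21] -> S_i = Random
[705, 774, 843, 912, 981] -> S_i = 705 + 69*i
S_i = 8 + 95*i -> [8, 103, 198, 293, 388]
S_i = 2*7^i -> [2, 14, 98, 686, 4802]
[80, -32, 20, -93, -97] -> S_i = Random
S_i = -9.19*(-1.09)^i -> [-9.19, 10.02, -10.92, 11.9, -12.97]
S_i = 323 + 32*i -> [323, 355, 387, 419, 451]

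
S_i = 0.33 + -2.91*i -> [0.33, -2.58, -5.49, -8.4, -11.31]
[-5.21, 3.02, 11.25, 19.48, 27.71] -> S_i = -5.21 + 8.23*i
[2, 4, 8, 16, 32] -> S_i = 2*2^i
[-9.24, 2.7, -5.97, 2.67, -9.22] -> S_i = Random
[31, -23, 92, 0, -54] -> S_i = Random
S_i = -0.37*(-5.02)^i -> [-0.37, 1.86, -9.32, 46.81, -234.97]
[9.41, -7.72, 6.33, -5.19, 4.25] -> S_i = 9.41*(-0.82)^i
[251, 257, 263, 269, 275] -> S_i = 251 + 6*i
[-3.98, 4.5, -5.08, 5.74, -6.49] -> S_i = -3.98*(-1.13)^i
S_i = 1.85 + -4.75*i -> [1.85, -2.9, -7.65, -12.4, -17.15]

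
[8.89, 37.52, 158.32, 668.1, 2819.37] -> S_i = 8.89*4.22^i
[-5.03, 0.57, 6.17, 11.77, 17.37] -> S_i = -5.03 + 5.60*i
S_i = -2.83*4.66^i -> [-2.83, -13.19, -61.46, -286.38, -1334.54]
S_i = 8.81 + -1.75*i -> [8.81, 7.06, 5.31, 3.56, 1.81]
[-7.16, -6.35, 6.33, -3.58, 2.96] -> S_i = Random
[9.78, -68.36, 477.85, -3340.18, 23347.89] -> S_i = 9.78*(-6.99)^i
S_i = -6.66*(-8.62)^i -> [-6.66, 57.41, -494.87, 4265.76, -36770.82]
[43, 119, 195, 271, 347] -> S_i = 43 + 76*i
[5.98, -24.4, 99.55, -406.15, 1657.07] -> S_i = 5.98*(-4.08)^i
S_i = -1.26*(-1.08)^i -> [-1.26, 1.36, -1.47, 1.59, -1.71]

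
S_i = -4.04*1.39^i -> [-4.04, -5.62, -7.81, -10.85, -15.08]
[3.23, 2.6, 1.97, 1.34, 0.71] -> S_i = 3.23 + -0.63*i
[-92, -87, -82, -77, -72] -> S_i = -92 + 5*i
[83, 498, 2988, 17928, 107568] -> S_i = 83*6^i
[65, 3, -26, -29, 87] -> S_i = Random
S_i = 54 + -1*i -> [54, 53, 52, 51, 50]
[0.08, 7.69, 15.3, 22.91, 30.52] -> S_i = 0.08 + 7.61*i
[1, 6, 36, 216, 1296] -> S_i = 1*6^i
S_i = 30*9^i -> [30, 270, 2430, 21870, 196830]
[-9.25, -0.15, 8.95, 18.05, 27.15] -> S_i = -9.25 + 9.10*i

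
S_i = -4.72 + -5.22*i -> [-4.72, -9.94, -15.16, -20.38, -25.6]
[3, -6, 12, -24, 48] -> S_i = 3*-2^i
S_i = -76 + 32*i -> [-76, -44, -12, 20, 52]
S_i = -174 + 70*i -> [-174, -104, -34, 36, 106]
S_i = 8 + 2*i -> [8, 10, 12, 14, 16]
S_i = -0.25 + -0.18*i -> [-0.25, -0.43, -0.61, -0.79, -0.97]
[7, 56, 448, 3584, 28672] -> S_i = 7*8^i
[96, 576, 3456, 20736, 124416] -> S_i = 96*6^i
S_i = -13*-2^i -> [-13, 26, -52, 104, -208]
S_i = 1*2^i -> [1, 2, 4, 8, 16]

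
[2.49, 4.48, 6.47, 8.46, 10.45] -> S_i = 2.49 + 1.99*i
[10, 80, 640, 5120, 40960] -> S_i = 10*8^i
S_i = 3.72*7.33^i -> [3.72, 27.27, 199.87, 1465.06, 10738.88]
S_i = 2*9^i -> [2, 18, 162, 1458, 13122]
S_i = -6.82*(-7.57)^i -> [-6.82, 51.63, -390.82, 2958.5, -22395.87]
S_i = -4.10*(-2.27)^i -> [-4.1, 9.31, -21.13, 47.96, -108.86]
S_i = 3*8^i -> [3, 24, 192, 1536, 12288]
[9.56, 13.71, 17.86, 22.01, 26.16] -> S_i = 9.56 + 4.15*i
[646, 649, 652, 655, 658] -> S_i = 646 + 3*i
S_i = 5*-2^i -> [5, -10, 20, -40, 80]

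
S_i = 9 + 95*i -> [9, 104, 199, 294, 389]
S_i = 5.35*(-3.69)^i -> [5.35, -19.74, 72.85, -268.8, 991.88]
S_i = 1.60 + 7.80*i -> [1.6, 9.4, 17.2, 25.0, 32.8]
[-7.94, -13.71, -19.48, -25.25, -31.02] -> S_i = -7.94 + -5.77*i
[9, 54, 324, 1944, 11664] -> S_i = 9*6^i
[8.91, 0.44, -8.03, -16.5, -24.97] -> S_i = 8.91 + -8.47*i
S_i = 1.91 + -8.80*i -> [1.91, -6.89, -15.69, -24.49, -33.29]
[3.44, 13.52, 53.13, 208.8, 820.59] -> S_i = 3.44*3.93^i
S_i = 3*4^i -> [3, 12, 48, 192, 768]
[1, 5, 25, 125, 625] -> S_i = 1*5^i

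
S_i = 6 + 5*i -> [6, 11, 16, 21, 26]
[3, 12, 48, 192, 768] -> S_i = 3*4^i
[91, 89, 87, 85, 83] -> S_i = 91 + -2*i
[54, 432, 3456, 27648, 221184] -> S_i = 54*8^i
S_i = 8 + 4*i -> [8, 12, 16, 20, 24]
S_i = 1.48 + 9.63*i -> [1.48, 11.11, 20.74, 30.37, 40.0]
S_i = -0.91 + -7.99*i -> [-0.91, -8.9, -16.89, -24.88, -32.87]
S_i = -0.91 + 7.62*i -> [-0.91, 6.71, 14.33, 21.95, 29.57]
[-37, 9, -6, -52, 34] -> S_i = Random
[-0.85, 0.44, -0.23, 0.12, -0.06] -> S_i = -0.85*(-0.52)^i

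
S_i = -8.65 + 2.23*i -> [-8.65, -6.42, -4.19, -1.96, 0.27]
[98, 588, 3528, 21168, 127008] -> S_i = 98*6^i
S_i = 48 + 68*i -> [48, 116, 184, 252, 320]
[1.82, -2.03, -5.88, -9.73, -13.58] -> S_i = 1.82 + -3.85*i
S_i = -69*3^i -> [-69, -207, -621, -1863, -5589]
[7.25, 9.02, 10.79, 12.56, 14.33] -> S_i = 7.25 + 1.77*i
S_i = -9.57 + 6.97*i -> [-9.57, -2.6, 4.37, 11.34, 18.31]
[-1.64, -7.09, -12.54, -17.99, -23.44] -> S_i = -1.64 + -5.45*i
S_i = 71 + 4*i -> [71, 75, 79, 83, 87]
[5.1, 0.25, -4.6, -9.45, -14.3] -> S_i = 5.10 + -4.85*i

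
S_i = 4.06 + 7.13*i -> [4.06, 11.19, 18.32, 25.45, 32.58]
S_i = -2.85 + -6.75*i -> [-2.85, -9.6, -16.35, -23.1, -29.85]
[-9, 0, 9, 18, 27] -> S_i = -9 + 9*i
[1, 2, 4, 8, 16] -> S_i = 1*2^i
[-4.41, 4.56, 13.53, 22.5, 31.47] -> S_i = -4.41 + 8.97*i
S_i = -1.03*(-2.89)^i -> [-1.03, 2.98, -8.6, 24.86, -71.85]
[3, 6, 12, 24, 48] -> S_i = 3*2^i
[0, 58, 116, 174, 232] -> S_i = 0 + 58*i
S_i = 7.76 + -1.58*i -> [7.76, 6.18, 4.6, 3.02, 1.44]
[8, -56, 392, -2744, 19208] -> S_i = 8*-7^i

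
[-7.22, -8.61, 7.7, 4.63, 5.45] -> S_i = Random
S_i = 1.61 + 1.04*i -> [1.61, 2.65, 3.69, 4.73, 5.77]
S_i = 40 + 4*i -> [40, 44, 48, 52, 56]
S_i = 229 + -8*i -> [229, 221, 213, 205, 197]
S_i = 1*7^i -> [1, 7, 49, 343, 2401]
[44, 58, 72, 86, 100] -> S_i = 44 + 14*i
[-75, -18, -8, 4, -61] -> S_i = Random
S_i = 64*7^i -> [64, 448, 3136, 21952, 153664]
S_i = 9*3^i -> [9, 27, 81, 243, 729]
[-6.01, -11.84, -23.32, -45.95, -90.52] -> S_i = -6.01*1.97^i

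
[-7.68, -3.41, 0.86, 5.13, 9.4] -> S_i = -7.68 + 4.27*i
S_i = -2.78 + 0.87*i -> [-2.78, -1.91, -1.04, -0.17, 0.7]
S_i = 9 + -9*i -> [9, 0, -9, -18, -27]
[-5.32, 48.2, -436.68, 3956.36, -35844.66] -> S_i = -5.32*(-9.06)^i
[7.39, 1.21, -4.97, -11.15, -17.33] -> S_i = 7.39 + -6.18*i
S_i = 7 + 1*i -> [7, 8, 9, 10, 11]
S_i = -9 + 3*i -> [-9, -6, -3, 0, 3]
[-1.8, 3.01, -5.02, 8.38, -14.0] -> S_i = -1.80*(-1.67)^i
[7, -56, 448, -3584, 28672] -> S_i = 7*-8^i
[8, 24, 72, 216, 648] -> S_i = 8*3^i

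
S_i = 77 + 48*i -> [77, 125, 173, 221, 269]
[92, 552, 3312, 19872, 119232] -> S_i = 92*6^i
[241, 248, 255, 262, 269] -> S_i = 241 + 7*i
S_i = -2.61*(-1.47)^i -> [-2.61, 3.84, -5.64, 8.29, -12.19]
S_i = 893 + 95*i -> [893, 988, 1083, 1178, 1273]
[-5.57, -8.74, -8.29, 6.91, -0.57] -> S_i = Random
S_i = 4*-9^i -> [4, -36, 324, -2916, 26244]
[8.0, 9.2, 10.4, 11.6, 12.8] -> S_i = 8.00 + 1.20*i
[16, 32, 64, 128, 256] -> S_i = 16*2^i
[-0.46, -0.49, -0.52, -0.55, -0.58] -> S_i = -0.46 + -0.03*i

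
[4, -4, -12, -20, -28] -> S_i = 4 + -8*i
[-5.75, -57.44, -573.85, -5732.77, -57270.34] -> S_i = -5.75*9.99^i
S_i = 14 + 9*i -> [14, 23, 32, 41, 50]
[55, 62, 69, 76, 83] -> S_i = 55 + 7*i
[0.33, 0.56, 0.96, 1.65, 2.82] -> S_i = 0.33*1.71^i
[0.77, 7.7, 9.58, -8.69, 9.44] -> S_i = Random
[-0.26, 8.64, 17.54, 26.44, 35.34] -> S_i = -0.26 + 8.90*i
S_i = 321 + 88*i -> [321, 409, 497, 585, 673]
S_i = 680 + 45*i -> [680, 725, 770, 815, 860]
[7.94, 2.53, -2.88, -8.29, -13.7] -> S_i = 7.94 + -5.41*i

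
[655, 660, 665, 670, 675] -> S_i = 655 + 5*i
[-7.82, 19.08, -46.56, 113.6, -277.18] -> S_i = -7.82*(-2.44)^i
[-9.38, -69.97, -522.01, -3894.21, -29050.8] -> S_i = -9.38*7.46^i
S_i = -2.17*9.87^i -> [-2.17, -21.42, -211.39, -2086.47, -20593.41]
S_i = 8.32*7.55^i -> [8.32, 62.82, 474.26, 3580.67, 27034.05]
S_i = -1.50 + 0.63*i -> [-1.5, -0.87, -0.24, 0.39, 1.02]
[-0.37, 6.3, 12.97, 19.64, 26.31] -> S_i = -0.37 + 6.67*i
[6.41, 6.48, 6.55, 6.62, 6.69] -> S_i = 6.41 + 0.07*i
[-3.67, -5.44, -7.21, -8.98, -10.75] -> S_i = -3.67 + -1.77*i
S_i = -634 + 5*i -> [-634, -629, -624, -619, -614]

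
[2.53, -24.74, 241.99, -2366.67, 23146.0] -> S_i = 2.53*(-9.78)^i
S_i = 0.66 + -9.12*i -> [0.66, -8.46, -17.58, -26.7, -35.82]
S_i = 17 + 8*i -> [17, 25, 33, 41, 49]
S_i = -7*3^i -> [-7, -21, -63, -189, -567]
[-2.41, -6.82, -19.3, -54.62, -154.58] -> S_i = -2.41*2.83^i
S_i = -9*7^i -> [-9, -63, -441, -3087, -21609]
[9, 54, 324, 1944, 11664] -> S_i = 9*6^i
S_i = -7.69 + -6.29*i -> [-7.69, -13.98, -20.27, -26.56, -32.85]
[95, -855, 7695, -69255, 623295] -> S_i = 95*-9^i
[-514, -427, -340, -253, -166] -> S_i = -514 + 87*i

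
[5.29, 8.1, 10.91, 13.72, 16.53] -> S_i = 5.29 + 2.81*i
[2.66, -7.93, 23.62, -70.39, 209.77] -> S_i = 2.66*(-2.98)^i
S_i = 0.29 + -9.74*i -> [0.29, -9.45, -19.19, -28.93, -38.67]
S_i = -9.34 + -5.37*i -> [-9.34, -14.71, -20.08, -25.45, -30.82]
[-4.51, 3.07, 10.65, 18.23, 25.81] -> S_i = -4.51 + 7.58*i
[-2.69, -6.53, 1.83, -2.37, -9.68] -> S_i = Random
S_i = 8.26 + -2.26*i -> [8.26, 6.0, 3.74, 1.48, -0.78]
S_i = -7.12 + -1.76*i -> [-7.12, -8.88, -10.64, -12.4, -14.16]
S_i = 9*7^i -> [9, 63, 441, 3087, 21609]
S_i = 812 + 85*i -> [812, 897, 982, 1067, 1152]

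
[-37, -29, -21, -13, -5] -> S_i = -37 + 8*i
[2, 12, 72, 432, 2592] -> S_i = 2*6^i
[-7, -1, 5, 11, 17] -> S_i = -7 + 6*i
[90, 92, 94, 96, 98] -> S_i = 90 + 2*i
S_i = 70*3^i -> [70, 210, 630, 1890, 5670]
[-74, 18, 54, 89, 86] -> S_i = Random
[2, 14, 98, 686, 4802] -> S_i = 2*7^i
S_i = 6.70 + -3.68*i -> [6.7, 3.02, -0.66, -4.34, -8.02]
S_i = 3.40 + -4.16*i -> [3.4, -0.76, -4.92, -9.08, -13.24]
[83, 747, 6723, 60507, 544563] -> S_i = 83*9^i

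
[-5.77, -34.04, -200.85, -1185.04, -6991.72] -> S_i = -5.77*5.90^i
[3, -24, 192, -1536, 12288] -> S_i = 3*-8^i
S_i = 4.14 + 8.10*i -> [4.14, 12.24, 20.34, 28.44, 36.54]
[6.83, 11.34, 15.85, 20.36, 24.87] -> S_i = 6.83 + 4.51*i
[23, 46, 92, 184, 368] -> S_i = 23*2^i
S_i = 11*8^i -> [11, 88, 704, 5632, 45056]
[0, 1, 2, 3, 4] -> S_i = 0 + 1*i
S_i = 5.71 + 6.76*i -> [5.71, 12.47, 19.23, 25.99, 32.75]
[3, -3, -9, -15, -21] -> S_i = 3 + -6*i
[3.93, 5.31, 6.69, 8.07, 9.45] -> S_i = 3.93 + 1.38*i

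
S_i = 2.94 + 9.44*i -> [2.94, 12.38, 21.82, 31.26, 40.7]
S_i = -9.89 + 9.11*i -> [-9.89, -0.78, 8.33, 17.44, 26.55]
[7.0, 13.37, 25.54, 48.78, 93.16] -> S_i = 7.00*1.91^i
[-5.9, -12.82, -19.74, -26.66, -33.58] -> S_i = -5.90 + -6.92*i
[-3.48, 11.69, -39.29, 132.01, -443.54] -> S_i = -3.48*(-3.36)^i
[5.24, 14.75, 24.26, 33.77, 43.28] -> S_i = 5.24 + 9.51*i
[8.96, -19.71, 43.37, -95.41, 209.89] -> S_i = 8.96*(-2.20)^i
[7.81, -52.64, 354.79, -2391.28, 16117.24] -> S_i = 7.81*(-6.74)^i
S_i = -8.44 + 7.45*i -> [-8.44, -0.99, 6.46, 13.91, 21.36]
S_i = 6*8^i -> [6, 48, 384, 3072, 24576]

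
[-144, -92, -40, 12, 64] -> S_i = -144 + 52*i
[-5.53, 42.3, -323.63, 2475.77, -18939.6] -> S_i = -5.53*(-7.65)^i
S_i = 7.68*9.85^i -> [7.68, 75.65, 745.13, 7339.56, 72294.65]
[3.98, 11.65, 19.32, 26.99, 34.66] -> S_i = 3.98 + 7.67*i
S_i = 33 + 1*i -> [33, 34, 35, 36, 37]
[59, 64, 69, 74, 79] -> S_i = 59 + 5*i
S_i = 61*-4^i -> [61, -244, 976, -3904, 15616]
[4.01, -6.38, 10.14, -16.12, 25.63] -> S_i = 4.01*(-1.59)^i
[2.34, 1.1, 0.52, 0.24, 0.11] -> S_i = 2.34*0.47^i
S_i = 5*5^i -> [5, 25, 125, 625, 3125]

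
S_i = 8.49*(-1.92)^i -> [8.49, -16.3, 31.3, -60.09, 115.38]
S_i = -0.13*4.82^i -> [-0.13, -0.63, -3.02, -14.56, -70.17]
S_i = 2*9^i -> [2, 18, 162, 1458, 13122]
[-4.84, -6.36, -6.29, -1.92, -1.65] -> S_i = Random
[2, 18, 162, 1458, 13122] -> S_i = 2*9^i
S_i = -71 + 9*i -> [-71, -62, -53, -44, -35]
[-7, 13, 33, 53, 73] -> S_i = -7 + 20*i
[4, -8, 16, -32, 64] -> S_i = 4*-2^i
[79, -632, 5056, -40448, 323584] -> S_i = 79*-8^i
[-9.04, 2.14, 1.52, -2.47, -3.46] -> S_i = Random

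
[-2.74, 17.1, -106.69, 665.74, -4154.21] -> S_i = -2.74*(-6.24)^i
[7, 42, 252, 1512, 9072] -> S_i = 7*6^i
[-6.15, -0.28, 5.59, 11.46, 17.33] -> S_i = -6.15 + 5.87*i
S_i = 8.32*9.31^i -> [8.32, 77.46, 721.15, 6713.86, 62506.05]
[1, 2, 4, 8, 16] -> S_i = 1*2^i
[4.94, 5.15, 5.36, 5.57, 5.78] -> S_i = 4.94 + 0.21*i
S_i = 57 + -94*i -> [57, -37, -131, -225, -319]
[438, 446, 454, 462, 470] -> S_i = 438 + 8*i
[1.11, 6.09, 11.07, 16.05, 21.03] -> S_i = 1.11 + 4.98*i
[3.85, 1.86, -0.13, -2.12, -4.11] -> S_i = 3.85 + -1.99*i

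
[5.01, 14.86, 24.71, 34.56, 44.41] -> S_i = 5.01 + 9.85*i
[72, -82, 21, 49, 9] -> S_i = Random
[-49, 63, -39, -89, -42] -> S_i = Random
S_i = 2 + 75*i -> [2, 77, 152, 227, 302]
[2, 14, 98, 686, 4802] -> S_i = 2*7^i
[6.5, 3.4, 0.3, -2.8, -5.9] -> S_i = 6.50 + -3.10*i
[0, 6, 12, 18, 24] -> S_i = 0 + 6*i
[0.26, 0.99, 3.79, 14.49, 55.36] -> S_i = 0.26*3.82^i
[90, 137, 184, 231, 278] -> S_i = 90 + 47*i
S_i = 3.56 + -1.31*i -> [3.56, 2.25, 0.94, -0.37, -1.68]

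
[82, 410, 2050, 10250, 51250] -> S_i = 82*5^i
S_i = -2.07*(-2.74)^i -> [-2.07, 5.67, -15.54, 42.58, -116.67]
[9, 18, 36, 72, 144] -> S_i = 9*2^i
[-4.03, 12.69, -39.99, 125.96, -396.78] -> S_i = -4.03*(-3.15)^i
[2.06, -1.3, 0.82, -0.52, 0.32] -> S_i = 2.06*(-0.63)^i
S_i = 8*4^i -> [8, 32, 128, 512, 2048]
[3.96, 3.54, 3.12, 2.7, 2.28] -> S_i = 3.96 + -0.42*i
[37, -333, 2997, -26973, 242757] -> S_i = 37*-9^i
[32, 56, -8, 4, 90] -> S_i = Random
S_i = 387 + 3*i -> [387, 390, 393, 396, 399]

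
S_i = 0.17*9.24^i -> [0.17, 1.57, 14.51, 134.11, 1239.19]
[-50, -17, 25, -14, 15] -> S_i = Random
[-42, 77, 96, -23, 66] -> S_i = Random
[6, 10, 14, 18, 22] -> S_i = 6 + 4*i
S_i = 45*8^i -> [45, 360, 2880, 23040, 184320]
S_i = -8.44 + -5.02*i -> [-8.44, -13.46, -18.48, -23.5, -28.52]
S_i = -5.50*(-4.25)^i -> [-5.5, 23.38, -99.34, 422.21, -1794.4]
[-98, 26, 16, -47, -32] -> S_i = Random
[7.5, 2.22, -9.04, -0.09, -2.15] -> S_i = Random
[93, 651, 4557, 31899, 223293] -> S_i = 93*7^i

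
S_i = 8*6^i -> [8, 48, 288, 1728, 10368]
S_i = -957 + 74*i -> [-957, -883, -809, -735, -661]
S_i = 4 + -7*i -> [4, -3, -10, -17, -24]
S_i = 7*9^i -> [7, 63, 567, 5103, 45927]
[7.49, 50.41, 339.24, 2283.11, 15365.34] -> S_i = 7.49*6.73^i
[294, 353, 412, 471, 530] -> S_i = 294 + 59*i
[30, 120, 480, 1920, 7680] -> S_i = 30*4^i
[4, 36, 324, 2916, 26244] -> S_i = 4*9^i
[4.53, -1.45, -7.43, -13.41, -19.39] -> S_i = 4.53 + -5.98*i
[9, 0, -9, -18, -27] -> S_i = 9 + -9*i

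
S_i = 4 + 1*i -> [4, 5, 6, 7, 8]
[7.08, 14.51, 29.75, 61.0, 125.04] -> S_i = 7.08*2.05^i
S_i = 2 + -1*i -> [2, 1, 0, -1, -2]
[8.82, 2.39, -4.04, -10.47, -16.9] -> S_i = 8.82 + -6.43*i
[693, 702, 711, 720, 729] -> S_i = 693 + 9*i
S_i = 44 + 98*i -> [44, 142, 240, 338, 436]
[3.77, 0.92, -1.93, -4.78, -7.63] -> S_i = 3.77 + -2.85*i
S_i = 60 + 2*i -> [60, 62, 64, 66, 68]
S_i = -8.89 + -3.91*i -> [-8.89, -12.8, -16.71, -20.62, -24.53]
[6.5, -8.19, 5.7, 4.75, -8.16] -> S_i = Random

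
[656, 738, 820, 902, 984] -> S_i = 656 + 82*i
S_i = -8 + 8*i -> [-8, 0, 8, 16, 24]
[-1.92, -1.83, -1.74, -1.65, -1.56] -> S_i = -1.92 + 0.09*i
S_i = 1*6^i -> [1, 6, 36, 216, 1296]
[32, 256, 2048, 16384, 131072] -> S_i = 32*8^i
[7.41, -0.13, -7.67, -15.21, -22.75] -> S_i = 7.41 + -7.54*i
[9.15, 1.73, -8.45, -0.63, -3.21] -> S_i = Random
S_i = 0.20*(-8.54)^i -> [0.2, -1.71, 14.59, -124.57, 1063.8]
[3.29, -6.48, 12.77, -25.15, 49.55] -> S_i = 3.29*(-1.97)^i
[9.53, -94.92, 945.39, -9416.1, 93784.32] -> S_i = 9.53*(-9.96)^i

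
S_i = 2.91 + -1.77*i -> [2.91, 1.14, -0.63, -2.4, -4.17]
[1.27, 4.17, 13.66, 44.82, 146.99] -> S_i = 1.27*3.28^i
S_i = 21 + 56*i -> [21, 77, 133, 189, 245]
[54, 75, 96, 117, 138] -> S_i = 54 + 21*i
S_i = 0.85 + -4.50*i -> [0.85, -3.65, -8.15, -12.65, -17.15]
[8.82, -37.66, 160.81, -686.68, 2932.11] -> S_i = 8.82*(-4.27)^i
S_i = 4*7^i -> [4, 28, 196, 1372, 9604]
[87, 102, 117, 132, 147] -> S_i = 87 + 15*i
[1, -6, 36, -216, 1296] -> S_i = 1*-6^i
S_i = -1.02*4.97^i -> [-1.02, -5.07, -25.19, -125.22, -622.34]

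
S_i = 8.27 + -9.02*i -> [8.27, -0.75, -9.77, -18.79, -27.81]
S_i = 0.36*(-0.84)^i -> [0.36, -0.3, 0.25, -0.21, 0.18]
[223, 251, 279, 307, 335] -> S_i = 223 + 28*i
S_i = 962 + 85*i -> [962, 1047, 1132, 1217, 1302]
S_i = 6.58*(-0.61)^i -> [6.58, -4.01, 2.45, -1.49, 0.91]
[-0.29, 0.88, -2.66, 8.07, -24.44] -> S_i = -0.29*(-3.03)^i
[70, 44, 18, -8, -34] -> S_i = 70 + -26*i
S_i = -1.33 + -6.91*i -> [-1.33, -8.24, -15.15, -22.06, -28.97]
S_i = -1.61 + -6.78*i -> [-1.61, -8.39, -15.17, -21.95, -28.73]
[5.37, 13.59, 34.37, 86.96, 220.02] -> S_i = 5.37*2.53^i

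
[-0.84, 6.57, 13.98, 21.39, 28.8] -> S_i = -0.84 + 7.41*i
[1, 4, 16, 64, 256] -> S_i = 1*4^i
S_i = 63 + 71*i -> [63, 134, 205, 276, 347]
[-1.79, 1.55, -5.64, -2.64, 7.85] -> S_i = Random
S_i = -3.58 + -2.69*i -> [-3.58, -6.27, -8.96, -11.65, -14.34]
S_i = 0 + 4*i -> [0, 4, 8, 12, 16]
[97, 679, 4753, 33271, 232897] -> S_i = 97*7^i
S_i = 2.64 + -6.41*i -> [2.64, -3.77, -10.18, -16.59, -23.0]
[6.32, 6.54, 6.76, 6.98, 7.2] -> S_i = 6.32 + 0.22*i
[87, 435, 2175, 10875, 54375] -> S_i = 87*5^i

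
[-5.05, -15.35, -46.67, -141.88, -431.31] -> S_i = -5.05*3.04^i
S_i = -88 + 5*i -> [-88, -83, -78, -73, -68]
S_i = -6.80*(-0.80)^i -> [-6.8, 5.44, -4.35, 3.48, -2.79]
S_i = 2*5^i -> [2, 10, 50, 250, 1250]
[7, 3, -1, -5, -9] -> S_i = 7 + -4*i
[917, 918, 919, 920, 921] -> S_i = 917 + 1*i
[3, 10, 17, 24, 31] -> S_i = 3 + 7*i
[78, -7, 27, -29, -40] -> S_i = Random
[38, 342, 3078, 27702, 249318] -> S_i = 38*9^i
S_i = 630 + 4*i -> [630, 634, 638, 642, 646]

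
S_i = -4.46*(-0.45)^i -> [-4.46, 2.01, -0.9, 0.41, -0.18]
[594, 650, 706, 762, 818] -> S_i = 594 + 56*i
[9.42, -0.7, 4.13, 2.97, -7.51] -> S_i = Random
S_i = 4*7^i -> [4, 28, 196, 1372, 9604]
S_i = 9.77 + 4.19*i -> [9.77, 13.96, 18.15, 22.34, 26.53]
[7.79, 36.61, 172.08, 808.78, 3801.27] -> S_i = 7.79*4.70^i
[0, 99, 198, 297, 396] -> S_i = 0 + 99*i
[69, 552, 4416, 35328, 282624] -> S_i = 69*8^i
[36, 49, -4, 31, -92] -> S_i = Random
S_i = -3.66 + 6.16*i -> [-3.66, 2.5, 8.66, 14.82, 20.98]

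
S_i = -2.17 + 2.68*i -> [-2.17, 0.51, 3.19, 5.87, 8.55]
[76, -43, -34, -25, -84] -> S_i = Random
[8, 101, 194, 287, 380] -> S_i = 8 + 93*i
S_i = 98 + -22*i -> [98, 76, 54, 32, 10]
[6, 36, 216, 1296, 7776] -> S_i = 6*6^i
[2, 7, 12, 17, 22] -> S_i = 2 + 5*i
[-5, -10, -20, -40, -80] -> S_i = -5*2^i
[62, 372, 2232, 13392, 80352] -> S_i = 62*6^i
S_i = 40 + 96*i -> [40, 136, 232, 328, 424]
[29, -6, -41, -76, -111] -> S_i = 29 + -35*i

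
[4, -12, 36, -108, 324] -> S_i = 4*-3^i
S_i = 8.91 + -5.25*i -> [8.91, 3.66, -1.59, -6.84, -12.09]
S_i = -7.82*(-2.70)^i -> [-7.82, 21.11, -57.01, 153.92, -415.59]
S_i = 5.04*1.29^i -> [5.04, 6.5, 8.39, 10.82, 13.96]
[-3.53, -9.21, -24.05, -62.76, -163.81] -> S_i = -3.53*2.61^i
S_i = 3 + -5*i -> [3, -2, -7, -12, -17]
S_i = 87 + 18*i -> [87, 105, 123, 141, 159]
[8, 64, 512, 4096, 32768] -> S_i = 8*8^i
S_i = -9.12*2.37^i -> [-9.12, -21.61, -51.23, -121.41, -287.73]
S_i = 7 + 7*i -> [7, 14, 21, 28, 35]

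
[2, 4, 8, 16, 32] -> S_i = 2*2^i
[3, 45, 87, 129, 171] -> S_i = 3 + 42*i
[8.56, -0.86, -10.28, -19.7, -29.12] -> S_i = 8.56 + -9.42*i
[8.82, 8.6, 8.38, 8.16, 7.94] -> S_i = 8.82 + -0.22*i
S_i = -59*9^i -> [-59, -531, -4779, -43011, -387099]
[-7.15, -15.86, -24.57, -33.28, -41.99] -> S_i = -7.15 + -8.71*i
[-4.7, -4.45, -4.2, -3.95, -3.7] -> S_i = -4.70 + 0.25*i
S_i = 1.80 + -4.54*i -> [1.8, -2.74, -7.28, -11.82, -16.36]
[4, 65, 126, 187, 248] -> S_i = 4 + 61*i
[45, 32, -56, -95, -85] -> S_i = Random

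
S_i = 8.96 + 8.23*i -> [8.96, 17.19, 25.42, 33.65, 41.88]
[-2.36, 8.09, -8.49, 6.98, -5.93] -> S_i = Random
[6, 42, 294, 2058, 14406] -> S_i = 6*7^i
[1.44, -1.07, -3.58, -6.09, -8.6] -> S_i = 1.44 + -2.51*i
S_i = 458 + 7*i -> [458, 465, 472, 479, 486]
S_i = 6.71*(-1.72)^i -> [6.71, -11.54, 19.85, -34.14, 58.73]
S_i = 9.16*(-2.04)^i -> [9.16, -18.69, 38.12, -77.77, 158.64]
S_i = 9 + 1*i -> [9, 10, 11, 12, 13]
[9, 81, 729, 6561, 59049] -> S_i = 9*9^i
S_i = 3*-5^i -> [3, -15, 75, -375, 1875]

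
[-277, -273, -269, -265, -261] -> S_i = -277 + 4*i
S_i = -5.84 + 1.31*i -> [-5.84, -4.53, -3.22, -1.91, -0.6]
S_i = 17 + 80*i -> [17, 97, 177, 257, 337]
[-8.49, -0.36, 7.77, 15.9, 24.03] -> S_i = -8.49 + 8.13*i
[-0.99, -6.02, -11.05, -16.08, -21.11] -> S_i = -0.99 + -5.03*i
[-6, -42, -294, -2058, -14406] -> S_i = -6*7^i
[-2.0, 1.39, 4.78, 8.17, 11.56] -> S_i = -2.00 + 3.39*i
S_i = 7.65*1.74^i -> [7.65, 13.31, 23.16, 40.3, 70.12]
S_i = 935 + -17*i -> [935, 918, 901, 884, 867]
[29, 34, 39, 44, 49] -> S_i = 29 + 5*i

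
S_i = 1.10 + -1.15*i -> [1.1, -0.05, -1.2, -2.35, -3.5]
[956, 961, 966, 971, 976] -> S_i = 956 + 5*i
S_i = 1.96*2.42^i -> [1.96, 4.74, 11.48, 27.78, 67.22]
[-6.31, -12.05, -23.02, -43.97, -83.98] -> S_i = -6.31*1.91^i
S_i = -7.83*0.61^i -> [-7.83, -4.78, -2.91, -1.78, -1.08]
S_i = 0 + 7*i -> [0, 7, 14, 21, 28]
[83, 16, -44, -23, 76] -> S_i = Random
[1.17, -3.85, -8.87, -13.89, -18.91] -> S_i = 1.17 + -5.02*i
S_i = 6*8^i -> [6, 48, 384, 3072, 24576]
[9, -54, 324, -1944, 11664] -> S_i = 9*-6^i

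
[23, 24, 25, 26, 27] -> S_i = 23 + 1*i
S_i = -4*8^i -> [-4, -32, -256, -2048, -16384]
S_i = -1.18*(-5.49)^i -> [-1.18, 6.48, -35.57, 195.25, -1071.94]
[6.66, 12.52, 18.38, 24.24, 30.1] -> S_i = 6.66 + 5.86*i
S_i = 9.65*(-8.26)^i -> [9.65, -79.71, 658.4, -5438.35, 44920.8]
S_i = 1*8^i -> [1, 8, 64, 512, 4096]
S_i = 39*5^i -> [39, 195, 975, 4875, 24375]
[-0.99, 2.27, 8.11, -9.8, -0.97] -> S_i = Random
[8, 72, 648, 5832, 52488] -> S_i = 8*9^i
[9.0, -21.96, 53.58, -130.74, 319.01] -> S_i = 9.00*(-2.44)^i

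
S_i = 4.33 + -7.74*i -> [4.33, -3.41, -11.15, -18.89, -26.63]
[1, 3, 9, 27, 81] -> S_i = 1*3^i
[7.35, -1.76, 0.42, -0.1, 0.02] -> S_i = 7.35*(-0.24)^i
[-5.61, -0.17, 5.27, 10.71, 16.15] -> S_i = -5.61 + 5.44*i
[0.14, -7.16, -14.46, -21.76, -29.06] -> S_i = 0.14 + -7.30*i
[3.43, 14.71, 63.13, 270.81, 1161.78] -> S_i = 3.43*4.29^i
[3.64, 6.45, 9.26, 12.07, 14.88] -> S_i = 3.64 + 2.81*i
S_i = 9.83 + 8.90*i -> [9.83, 18.73, 27.63, 36.53, 45.43]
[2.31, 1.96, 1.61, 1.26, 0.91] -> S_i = 2.31 + -0.35*i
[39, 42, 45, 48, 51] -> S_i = 39 + 3*i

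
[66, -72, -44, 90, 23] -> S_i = Random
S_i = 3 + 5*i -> [3, 8, 13, 18, 23]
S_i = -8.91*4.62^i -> [-8.91, -41.16, -190.18, -878.63, -4059.25]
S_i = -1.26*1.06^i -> [-1.26, -1.34, -1.42, -1.5, -1.59]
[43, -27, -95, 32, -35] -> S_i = Random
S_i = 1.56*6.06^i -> [1.56, 9.45, 57.29, 347.17, 2103.85]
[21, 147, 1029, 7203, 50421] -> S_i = 21*7^i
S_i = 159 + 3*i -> [159, 162, 165, 168, 171]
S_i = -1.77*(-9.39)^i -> [-1.77, 16.62, -156.06, 1465.45, -13760.55]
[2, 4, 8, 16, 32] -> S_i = 2*2^i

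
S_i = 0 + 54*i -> [0, 54, 108, 162, 216]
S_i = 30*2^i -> [30, 60, 120, 240, 480]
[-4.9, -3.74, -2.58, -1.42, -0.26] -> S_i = -4.90 + 1.16*i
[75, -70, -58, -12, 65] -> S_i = Random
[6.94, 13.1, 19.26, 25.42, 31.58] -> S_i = 6.94 + 6.16*i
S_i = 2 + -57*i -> [2, -55, -112, -169, -226]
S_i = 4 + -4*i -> [4, 0, -4, -8, -12]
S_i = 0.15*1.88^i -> [0.15, 0.28, 0.53, 1.0, 1.87]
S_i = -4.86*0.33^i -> [-4.86, -1.6, -0.53, -0.17, -0.06]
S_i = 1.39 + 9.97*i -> [1.39, 11.36, 21.33, 31.3, 41.27]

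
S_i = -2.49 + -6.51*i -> [-2.49, -9.0, -15.51, -22.02, -28.53]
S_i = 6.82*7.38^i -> [6.82, 50.33, 371.45, 2741.28, 20230.65]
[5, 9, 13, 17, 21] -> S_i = 5 + 4*i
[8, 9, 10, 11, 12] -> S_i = 8 + 1*i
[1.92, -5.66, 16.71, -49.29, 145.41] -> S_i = 1.92*(-2.95)^i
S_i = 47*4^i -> [47, 188, 752, 3008, 12032]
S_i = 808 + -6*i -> [808, 802, 796, 790, 784]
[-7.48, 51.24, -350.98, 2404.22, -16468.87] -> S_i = -7.48*(-6.85)^i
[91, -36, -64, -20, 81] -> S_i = Random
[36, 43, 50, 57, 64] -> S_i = 36 + 7*i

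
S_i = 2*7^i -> [2, 14, 98, 686, 4802]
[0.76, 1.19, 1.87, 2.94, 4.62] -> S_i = 0.76*1.57^i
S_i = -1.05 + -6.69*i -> [-1.05, -7.74, -14.43, -21.12, -27.81]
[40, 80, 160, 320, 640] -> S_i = 40*2^i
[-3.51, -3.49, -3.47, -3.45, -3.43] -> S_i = -3.51 + 0.02*i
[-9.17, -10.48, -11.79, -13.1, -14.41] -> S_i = -9.17 + -1.31*i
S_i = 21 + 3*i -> [21, 24, 27, 30, 33]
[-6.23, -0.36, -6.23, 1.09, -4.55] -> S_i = Random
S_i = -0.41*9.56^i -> [-0.41, -3.92, -37.47, -358.23, -3424.64]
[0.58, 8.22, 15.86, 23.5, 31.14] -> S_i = 0.58 + 7.64*i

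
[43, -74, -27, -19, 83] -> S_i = Random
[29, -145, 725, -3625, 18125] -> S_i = 29*-5^i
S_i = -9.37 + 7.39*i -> [-9.37, -1.98, 5.41, 12.8, 20.19]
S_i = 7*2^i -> [7, 14, 28, 56, 112]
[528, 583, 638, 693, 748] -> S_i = 528 + 55*i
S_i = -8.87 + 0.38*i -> [-8.87, -8.49, -8.11, -7.73, -7.35]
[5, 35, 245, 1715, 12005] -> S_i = 5*7^i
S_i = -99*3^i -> [-99, -297, -891, -2673, -8019]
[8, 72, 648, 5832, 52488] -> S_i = 8*9^i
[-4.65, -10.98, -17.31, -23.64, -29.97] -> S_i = -4.65 + -6.33*i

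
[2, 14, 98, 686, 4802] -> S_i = 2*7^i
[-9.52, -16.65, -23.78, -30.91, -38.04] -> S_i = -9.52 + -7.13*i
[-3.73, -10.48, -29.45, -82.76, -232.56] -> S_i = -3.73*2.81^i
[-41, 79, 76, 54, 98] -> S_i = Random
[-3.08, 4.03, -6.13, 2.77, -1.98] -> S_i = Random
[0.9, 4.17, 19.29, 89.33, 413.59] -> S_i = 0.90*4.63^i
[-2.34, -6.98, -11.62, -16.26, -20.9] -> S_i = -2.34 + -4.64*i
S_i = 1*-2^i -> [1, -2, 4, -8, 16]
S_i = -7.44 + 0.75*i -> [-7.44, -6.69, -5.94, -5.19, -4.44]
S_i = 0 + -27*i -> [0, -27, -54, -81, -108]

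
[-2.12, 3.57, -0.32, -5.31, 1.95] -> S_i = Random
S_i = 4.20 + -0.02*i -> [4.2, 4.18, 4.16, 4.14, 4.12]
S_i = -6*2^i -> [-6, -12, -24, -48, -96]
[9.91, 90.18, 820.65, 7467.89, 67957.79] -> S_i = 9.91*9.10^i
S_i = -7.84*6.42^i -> [-7.84, -50.33, -323.14, -2074.54, -13318.53]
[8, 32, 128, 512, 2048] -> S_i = 8*4^i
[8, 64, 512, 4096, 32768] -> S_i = 8*8^i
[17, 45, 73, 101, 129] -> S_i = 17 + 28*i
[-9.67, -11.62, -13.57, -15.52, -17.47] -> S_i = -9.67 + -1.95*i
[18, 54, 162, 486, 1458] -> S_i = 18*3^i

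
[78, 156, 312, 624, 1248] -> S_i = 78*2^i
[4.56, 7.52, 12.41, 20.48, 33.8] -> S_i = 4.56*1.65^i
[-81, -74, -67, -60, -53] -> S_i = -81 + 7*i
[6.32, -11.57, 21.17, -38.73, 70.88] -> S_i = 6.32*(-1.83)^i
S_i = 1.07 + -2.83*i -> [1.07, -1.76, -4.59, -7.42, -10.25]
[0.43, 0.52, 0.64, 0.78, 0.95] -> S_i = 0.43*1.22^i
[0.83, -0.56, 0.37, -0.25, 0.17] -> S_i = 0.83*(-0.67)^i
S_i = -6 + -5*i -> [-6, -11, -16, -21, -26]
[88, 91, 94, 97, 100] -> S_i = 88 + 3*i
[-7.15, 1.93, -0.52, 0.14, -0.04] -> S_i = -7.15*(-0.27)^i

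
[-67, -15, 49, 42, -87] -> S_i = Random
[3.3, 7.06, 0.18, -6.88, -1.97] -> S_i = Random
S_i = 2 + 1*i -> [2, 3, 4, 5, 6]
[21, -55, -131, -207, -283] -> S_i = 21 + -76*i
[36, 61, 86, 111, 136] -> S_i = 36 + 25*i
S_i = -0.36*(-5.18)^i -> [-0.36, 1.86, -9.66, 50.04, -259.19]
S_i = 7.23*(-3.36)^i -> [7.23, -24.29, 81.62, -274.26, 921.5]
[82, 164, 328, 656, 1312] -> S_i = 82*2^i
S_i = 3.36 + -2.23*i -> [3.36, 1.13, -1.1, -3.33, -5.56]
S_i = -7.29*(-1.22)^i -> [-7.29, 8.89, -10.85, 13.24, -16.15]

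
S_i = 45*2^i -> [45, 90, 180, 360, 720]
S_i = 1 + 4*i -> [1, 5, 9, 13, 17]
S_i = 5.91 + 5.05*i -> [5.91, 10.96, 16.01, 21.06, 26.11]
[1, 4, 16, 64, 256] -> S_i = 1*4^i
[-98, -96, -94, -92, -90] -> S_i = -98 + 2*i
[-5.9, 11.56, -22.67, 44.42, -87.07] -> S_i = -5.90*(-1.96)^i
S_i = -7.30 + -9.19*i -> [-7.3, -16.49, -25.68, -34.87, -44.06]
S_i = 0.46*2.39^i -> [0.46, 1.1, 2.63, 6.28, 15.01]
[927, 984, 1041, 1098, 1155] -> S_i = 927 + 57*i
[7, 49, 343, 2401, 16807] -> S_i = 7*7^i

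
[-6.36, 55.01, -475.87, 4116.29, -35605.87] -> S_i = -6.36*(-8.65)^i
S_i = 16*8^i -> [16, 128, 1024, 8192, 65536]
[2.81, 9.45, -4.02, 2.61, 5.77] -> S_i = Random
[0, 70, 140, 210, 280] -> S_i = 0 + 70*i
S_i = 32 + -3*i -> [32, 29, 26, 23, 20]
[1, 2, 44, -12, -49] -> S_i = Random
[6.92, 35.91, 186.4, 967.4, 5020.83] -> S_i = 6.92*5.19^i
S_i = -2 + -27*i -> [-2, -29, -56, -83, -110]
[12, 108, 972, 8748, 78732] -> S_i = 12*9^i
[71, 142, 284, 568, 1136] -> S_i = 71*2^i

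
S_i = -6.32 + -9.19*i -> [-6.32, -15.51, -24.7, -33.89, -43.08]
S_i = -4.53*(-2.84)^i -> [-4.53, 12.87, -36.54, 103.77, -294.69]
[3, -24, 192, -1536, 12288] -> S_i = 3*-8^i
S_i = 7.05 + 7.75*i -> [7.05, 14.8, 22.55, 30.3, 38.05]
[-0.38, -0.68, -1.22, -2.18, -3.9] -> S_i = -0.38*1.79^i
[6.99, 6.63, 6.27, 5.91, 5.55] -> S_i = 6.99 + -0.36*i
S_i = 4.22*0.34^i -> [4.22, 1.43, 0.49, 0.17, 0.06]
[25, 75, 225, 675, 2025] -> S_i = 25*3^i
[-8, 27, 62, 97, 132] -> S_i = -8 + 35*i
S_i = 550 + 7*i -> [550, 557, 564, 571, 578]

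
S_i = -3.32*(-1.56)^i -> [-3.32, 5.18, -8.08, 12.6, -19.66]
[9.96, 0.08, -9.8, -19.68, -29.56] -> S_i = 9.96 + -9.88*i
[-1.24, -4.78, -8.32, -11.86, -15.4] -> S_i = -1.24 + -3.54*i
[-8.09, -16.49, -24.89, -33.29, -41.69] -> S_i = -8.09 + -8.40*i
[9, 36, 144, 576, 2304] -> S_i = 9*4^i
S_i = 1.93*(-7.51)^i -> [1.93, -14.49, 108.85, -817.48, 6139.27]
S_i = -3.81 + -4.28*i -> [-3.81, -8.09, -12.37, -16.65, -20.93]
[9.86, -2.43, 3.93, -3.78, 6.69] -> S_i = Random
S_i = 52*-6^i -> [52, -312, 1872, -11232, 67392]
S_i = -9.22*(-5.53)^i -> [-9.22, 50.99, -281.96, 1559.22, -8622.47]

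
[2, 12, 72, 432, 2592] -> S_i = 2*6^i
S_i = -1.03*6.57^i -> [-1.03, -6.77, -44.46, -292.1, -1919.1]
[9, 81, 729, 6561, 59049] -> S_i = 9*9^i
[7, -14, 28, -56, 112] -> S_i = 7*-2^i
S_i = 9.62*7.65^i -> [9.62, 73.59, 562.99, 4306.85, 32947.37]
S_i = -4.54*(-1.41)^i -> [-4.54, 6.4, -9.03, 12.73, -17.94]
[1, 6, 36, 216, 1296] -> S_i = 1*6^i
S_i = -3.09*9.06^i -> [-3.09, -28.0, -253.64, -2297.96, -20819.55]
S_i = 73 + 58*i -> [73, 131, 189, 247, 305]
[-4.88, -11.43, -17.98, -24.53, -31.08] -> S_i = -4.88 + -6.55*i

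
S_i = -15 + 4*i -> [-15, -11, -7, -3, 1]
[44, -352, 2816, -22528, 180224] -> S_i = 44*-8^i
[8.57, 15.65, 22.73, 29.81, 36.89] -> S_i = 8.57 + 7.08*i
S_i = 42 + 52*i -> [42, 94, 146, 198, 250]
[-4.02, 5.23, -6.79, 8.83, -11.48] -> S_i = -4.02*(-1.30)^i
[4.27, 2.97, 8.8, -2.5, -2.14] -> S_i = Random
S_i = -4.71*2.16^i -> [-4.71, -10.17, -21.97, -47.47, -102.53]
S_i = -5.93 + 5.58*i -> [-5.93, -0.35, 5.23, 10.81, 16.39]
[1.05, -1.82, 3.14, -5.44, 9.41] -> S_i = 1.05*(-1.73)^i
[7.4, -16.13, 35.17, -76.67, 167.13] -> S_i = 7.40*(-2.18)^i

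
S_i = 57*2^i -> [57, 114, 228, 456, 912]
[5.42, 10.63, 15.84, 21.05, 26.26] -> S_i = 5.42 + 5.21*i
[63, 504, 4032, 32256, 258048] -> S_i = 63*8^i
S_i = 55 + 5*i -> [55, 60, 65, 70, 75]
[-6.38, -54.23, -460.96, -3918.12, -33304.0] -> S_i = -6.38*8.50^i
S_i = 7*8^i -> [7, 56, 448, 3584, 28672]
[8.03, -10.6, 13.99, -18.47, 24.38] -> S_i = 8.03*(-1.32)^i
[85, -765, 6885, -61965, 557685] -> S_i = 85*-9^i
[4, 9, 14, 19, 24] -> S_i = 4 + 5*i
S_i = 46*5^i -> [46, 230, 1150, 5750, 28750]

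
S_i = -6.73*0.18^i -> [-6.73, -1.21, -0.22, -0.04, -0.01]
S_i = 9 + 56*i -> [9, 65, 121, 177, 233]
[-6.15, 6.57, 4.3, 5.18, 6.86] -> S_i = Random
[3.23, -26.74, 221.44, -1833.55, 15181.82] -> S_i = 3.23*(-8.28)^i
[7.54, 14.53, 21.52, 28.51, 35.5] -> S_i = 7.54 + 6.99*i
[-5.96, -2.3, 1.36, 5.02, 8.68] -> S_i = -5.96 + 3.66*i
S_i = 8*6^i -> [8, 48, 288, 1728, 10368]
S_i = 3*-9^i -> [3, -27, 243, -2187, 19683]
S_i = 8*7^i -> [8, 56, 392, 2744, 19208]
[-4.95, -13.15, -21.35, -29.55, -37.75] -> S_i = -4.95 + -8.20*i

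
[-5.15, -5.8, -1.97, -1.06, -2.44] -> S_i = Random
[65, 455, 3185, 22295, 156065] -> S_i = 65*7^i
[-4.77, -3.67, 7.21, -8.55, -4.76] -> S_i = Random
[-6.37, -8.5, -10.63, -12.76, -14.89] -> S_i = -6.37 + -2.13*i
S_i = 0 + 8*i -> [0, 8, 16, 24, 32]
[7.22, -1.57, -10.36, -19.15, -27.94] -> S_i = 7.22 + -8.79*i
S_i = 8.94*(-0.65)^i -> [8.94, -5.81, 3.78, -2.46, 1.6]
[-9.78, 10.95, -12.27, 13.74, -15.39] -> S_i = -9.78*(-1.12)^i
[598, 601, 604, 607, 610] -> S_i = 598 + 3*i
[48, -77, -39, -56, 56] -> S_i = Random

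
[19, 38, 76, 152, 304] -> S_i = 19*2^i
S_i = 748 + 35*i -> [748, 783, 818, 853, 888]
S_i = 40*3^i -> [40, 120, 360, 1080, 3240]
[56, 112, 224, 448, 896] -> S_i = 56*2^i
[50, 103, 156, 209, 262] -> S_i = 50 + 53*i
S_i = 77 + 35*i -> [77, 112, 147, 182, 217]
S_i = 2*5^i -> [2, 10, 50, 250, 1250]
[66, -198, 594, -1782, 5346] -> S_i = 66*-3^i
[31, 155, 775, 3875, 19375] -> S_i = 31*5^i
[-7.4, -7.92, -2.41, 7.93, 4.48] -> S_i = Random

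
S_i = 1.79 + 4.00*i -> [1.79, 5.79, 9.79, 13.79, 17.79]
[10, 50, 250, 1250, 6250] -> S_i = 10*5^i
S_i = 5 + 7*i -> [5, 12, 19, 26, 33]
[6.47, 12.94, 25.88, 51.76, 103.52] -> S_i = 6.47*2.00^i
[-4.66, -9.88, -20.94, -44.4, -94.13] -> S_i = -4.66*2.12^i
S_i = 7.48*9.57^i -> [7.48, 71.58, 685.06, 6555.98, 62740.7]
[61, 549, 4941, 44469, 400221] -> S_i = 61*9^i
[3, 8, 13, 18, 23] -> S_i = 3 + 5*i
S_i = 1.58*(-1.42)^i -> [1.58, -2.24, 3.19, -4.52, 6.42]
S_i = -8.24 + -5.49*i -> [-8.24, -13.73, -19.22, -24.71, -30.2]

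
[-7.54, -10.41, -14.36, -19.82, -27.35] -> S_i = -7.54*1.38^i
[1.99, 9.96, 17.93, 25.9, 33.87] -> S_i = 1.99 + 7.97*i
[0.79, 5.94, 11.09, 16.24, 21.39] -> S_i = 0.79 + 5.15*i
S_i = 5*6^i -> [5, 30, 180, 1080, 6480]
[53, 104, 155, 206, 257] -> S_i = 53 + 51*i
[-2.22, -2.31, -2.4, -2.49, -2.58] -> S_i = -2.22 + -0.09*i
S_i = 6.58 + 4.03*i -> [6.58, 10.61, 14.64, 18.67, 22.7]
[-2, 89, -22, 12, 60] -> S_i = Random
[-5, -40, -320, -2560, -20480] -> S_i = -5*8^i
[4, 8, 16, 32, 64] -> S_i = 4*2^i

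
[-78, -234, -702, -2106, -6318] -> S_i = -78*3^i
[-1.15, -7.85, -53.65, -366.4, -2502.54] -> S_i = -1.15*6.83^i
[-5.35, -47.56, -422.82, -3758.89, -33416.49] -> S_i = -5.35*8.89^i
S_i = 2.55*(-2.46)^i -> [2.55, -6.27, 15.43, -37.96, 93.39]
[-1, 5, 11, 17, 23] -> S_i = -1 + 6*i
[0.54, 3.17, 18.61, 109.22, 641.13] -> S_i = 0.54*5.87^i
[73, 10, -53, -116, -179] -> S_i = 73 + -63*i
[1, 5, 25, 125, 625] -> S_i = 1*5^i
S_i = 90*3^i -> [90, 270, 810, 2430, 7290]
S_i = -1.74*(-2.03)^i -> [-1.74, 3.53, -7.17, 14.56, -29.55]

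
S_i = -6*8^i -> [-6, -48, -384, -3072, -24576]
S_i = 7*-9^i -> [7, -63, 567, -5103, 45927]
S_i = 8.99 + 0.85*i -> [8.99, 9.84, 10.69, 11.54, 12.39]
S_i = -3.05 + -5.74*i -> [-3.05, -8.79, -14.53, -20.27, -26.01]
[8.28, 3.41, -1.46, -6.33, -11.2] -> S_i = 8.28 + -4.87*i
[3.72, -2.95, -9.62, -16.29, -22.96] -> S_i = 3.72 + -6.67*i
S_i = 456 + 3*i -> [456, 459, 462, 465, 468]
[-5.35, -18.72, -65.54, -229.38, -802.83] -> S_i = -5.35*3.50^i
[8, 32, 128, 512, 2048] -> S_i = 8*4^i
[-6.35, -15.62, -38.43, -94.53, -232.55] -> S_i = -6.35*2.46^i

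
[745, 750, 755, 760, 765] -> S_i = 745 + 5*i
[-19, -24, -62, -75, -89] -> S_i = Random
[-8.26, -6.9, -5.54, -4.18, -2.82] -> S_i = -8.26 + 1.36*i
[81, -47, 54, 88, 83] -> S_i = Random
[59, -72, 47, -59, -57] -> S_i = Random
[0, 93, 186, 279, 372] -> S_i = 0 + 93*i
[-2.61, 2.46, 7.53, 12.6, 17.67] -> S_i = -2.61 + 5.07*i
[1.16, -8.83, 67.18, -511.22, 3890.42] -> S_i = 1.16*(-7.61)^i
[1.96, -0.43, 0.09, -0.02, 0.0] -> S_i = 1.96*(-0.22)^i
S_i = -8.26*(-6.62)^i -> [-8.26, 54.68, -361.99, 2396.37, -15863.97]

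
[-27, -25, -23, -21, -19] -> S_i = -27 + 2*i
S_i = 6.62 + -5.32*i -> [6.62, 1.3, -4.02, -9.34, -14.66]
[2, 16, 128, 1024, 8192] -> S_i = 2*8^i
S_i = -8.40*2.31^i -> [-8.4, -19.4, -44.82, -103.54, -239.18]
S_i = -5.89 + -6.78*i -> [-5.89, -12.67, -19.45, -26.23, -33.01]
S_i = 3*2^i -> [3, 6, 12, 24, 48]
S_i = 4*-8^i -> [4, -32, 256, -2048, 16384]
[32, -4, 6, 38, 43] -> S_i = Random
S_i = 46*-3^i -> [46, -138, 414, -1242, 3726]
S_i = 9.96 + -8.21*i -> [9.96, 1.75, -6.46, -14.67, -22.88]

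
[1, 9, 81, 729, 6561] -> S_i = 1*9^i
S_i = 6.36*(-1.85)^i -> [6.36, -11.77, 21.77, -40.27, 74.5]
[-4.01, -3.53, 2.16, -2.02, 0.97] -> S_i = Random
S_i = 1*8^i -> [1, 8, 64, 512, 4096]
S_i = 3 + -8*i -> [3, -5, -13, -21, -29]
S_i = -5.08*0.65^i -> [-5.08, -3.3, -2.15, -1.4, -0.91]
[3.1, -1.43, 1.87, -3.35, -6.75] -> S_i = Random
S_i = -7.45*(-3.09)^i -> [-7.45, 23.02, -71.13, 219.8, -679.19]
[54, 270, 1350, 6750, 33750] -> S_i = 54*5^i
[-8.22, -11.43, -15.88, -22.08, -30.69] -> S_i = -8.22*1.39^i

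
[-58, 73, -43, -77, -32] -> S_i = Random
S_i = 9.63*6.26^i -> [9.63, 60.28, 377.38, 2362.38, 14788.48]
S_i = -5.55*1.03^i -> [-5.55, -5.72, -5.89, -6.06, -6.25]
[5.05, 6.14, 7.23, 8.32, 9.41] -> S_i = 5.05 + 1.09*i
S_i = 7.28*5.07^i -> [7.28, 36.91, 187.13, 948.76, 4810.2]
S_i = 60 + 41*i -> [60, 101, 142, 183, 224]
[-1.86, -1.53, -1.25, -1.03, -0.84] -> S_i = -1.86*0.82^i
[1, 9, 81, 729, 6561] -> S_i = 1*9^i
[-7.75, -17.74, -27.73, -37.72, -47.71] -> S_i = -7.75 + -9.99*i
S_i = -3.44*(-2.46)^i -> [-3.44, 8.46, -20.82, 51.21, -125.98]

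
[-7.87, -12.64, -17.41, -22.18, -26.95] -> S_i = -7.87 + -4.77*i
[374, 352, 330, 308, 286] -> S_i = 374 + -22*i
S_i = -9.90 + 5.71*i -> [-9.9, -4.19, 1.52, 7.23, 12.94]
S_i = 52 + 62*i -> [52, 114, 176, 238, 300]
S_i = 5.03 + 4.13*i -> [5.03, 9.16, 13.29, 17.42, 21.55]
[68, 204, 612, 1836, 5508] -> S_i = 68*3^i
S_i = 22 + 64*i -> [22, 86, 150, 214, 278]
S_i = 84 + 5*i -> [84, 89, 94, 99, 104]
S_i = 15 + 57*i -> [15, 72, 129, 186, 243]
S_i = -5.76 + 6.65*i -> [-5.76, 0.89, 7.54, 14.19, 20.84]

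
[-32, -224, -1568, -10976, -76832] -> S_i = -32*7^i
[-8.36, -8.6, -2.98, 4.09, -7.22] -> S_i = Random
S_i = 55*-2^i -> [55, -110, 220, -440, 880]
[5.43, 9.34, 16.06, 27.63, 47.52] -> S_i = 5.43*1.72^i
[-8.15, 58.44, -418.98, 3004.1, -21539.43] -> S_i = -8.15*(-7.17)^i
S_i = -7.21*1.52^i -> [-7.21, -10.96, -16.66, -25.32, -38.49]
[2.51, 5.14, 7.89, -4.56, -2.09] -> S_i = Random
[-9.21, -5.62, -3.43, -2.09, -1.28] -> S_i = -9.21*0.61^i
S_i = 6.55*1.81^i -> [6.55, 11.86, 21.46, 38.84, 70.3]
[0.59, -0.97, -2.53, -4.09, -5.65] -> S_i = 0.59 + -1.56*i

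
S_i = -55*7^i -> [-55, -385, -2695, -18865, -132055]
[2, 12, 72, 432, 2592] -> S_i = 2*6^i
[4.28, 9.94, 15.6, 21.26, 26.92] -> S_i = 4.28 + 5.66*i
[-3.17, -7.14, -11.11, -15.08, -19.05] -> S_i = -3.17 + -3.97*i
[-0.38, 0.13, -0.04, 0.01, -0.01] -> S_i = -0.38*(-0.34)^i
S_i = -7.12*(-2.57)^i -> [-7.12, 18.3, -47.03, 120.86, -310.61]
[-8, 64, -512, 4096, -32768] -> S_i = -8*-8^i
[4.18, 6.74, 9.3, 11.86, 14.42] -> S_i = 4.18 + 2.56*i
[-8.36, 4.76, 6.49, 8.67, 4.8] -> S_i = Random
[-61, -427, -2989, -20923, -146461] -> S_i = -61*7^i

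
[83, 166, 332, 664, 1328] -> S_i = 83*2^i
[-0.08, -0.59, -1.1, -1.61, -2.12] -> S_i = -0.08 + -0.51*i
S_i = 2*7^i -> [2, 14, 98, 686, 4802]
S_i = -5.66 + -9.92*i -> [-5.66, -15.58, -25.5, -35.42, -45.34]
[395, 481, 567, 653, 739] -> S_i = 395 + 86*i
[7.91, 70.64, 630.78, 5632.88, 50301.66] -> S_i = 7.91*8.93^i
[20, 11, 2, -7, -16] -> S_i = 20 + -9*i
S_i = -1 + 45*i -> [-1, 44, 89, 134, 179]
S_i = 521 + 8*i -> [521, 529, 537, 545, 553]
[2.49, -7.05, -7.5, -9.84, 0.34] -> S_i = Random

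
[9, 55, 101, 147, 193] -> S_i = 9 + 46*i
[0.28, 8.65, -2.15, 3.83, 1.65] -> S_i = Random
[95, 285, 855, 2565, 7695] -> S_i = 95*3^i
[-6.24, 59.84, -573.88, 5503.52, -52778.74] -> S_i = -6.24*(-9.59)^i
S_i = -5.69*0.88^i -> [-5.69, -5.01, -4.41, -3.88, -3.41]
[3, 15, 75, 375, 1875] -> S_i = 3*5^i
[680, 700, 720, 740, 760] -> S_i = 680 + 20*i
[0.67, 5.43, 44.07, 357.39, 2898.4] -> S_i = 0.67*8.11^i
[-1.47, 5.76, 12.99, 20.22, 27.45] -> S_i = -1.47 + 7.23*i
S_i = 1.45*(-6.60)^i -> [1.45, -9.57, 63.16, -416.87, 2751.34]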